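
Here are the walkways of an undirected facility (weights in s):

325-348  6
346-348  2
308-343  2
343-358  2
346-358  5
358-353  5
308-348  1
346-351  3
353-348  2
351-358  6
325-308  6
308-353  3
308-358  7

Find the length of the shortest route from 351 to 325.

11 s

Candidate routes:
351 → 346 → 348 → 325: 3+2+6 = 11
351 → 346 → 348 → 353 → 308 → 325: 3+2+2+3+6 = 16
351 → 346 → 348 → 308 → 325: 3+2+1+6 = 12
351 → 358 → 343 → 308 → 325: 6+2+2+6 = 16
The minimum is 11 s via 351 → 346 → 348 → 325.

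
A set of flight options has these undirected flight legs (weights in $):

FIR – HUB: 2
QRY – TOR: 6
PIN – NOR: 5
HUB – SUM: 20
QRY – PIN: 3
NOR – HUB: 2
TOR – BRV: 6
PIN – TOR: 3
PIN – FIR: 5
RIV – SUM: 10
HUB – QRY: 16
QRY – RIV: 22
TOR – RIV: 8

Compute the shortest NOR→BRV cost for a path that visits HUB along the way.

$18

Shortest NOR→HUB: NOR–HUB = 2
Shortest HUB→BRV: HUB–FIR–PIN–TOR–BRV = 16
Total via HUB: 2 + 16 = $18.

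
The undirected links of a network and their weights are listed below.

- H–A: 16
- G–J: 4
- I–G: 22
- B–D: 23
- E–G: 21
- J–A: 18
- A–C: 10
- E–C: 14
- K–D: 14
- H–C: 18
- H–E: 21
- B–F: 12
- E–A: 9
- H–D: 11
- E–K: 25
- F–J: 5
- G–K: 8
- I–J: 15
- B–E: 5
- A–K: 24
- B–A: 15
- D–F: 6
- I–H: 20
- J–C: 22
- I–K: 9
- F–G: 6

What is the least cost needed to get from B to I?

32

Enumerating some paths:
B - F - G - K - I: 12+6+8+9 = 35
B - F - J - I: 12+5+15 = 32
Cheapest is B - F - J - I at 32.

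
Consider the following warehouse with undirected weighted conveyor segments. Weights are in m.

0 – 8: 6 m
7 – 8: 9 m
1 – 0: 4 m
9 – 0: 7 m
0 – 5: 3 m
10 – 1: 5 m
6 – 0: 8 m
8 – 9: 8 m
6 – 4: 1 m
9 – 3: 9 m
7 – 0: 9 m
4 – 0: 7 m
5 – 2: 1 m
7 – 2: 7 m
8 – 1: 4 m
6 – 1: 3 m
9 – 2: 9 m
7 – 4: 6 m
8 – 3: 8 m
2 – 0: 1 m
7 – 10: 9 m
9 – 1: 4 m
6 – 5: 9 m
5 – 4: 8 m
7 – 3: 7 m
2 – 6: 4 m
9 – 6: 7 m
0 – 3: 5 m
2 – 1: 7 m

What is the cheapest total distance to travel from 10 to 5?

11 m

Shortest distances from 10:
10: 0
1: 5  (via 10)
6: 8  (via 1)
0: 9  (via 1)
4: 9  (via 6)
7: 9  (via 10)
8: 9  (via 1)
9: 9  (via 1)
2: 10  (via 0)
5: 11  (via 2)
Shortest route: 10–1–0–2–5 = 11 m.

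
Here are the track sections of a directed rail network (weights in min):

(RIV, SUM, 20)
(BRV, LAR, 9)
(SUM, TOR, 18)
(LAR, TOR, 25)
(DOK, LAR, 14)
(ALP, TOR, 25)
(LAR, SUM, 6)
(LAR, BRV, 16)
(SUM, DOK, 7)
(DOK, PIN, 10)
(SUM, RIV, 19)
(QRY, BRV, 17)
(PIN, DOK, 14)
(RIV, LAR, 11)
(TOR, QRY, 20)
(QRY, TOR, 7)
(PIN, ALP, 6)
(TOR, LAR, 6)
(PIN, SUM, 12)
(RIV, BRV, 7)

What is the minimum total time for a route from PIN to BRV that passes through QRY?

67 min

Best PIN to QRY: PIN → SUM → TOR → QRY costing 50
Best QRY to BRV: QRY → BRV costing 17
Total via QRY: 50 + 17 = 67 min.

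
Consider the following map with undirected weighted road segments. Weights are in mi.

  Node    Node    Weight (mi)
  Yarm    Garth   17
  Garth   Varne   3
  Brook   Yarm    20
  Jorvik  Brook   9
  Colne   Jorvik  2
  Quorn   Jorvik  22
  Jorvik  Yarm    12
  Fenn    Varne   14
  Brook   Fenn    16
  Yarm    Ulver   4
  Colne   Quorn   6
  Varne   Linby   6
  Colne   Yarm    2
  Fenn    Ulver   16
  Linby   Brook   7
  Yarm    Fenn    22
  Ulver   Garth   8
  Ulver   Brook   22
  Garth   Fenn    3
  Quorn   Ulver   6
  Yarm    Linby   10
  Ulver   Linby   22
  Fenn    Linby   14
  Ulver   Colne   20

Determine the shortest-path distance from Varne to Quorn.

Compare a few routes:
Varne–Linby–Yarm–Colne–Quorn: 6+10+2+6 = 24
Varne–Garth–Ulver–Quorn: 3+8+6 = 17
Varne–Garth–Ulver–Yarm–Colne–Quorn: 3+8+4+2+6 = 23
Varne–Linby–Yarm–Ulver–Quorn: 6+10+4+6 = 26
Cheapest is Varne–Garth–Ulver–Quorn at 17 mi.

17 mi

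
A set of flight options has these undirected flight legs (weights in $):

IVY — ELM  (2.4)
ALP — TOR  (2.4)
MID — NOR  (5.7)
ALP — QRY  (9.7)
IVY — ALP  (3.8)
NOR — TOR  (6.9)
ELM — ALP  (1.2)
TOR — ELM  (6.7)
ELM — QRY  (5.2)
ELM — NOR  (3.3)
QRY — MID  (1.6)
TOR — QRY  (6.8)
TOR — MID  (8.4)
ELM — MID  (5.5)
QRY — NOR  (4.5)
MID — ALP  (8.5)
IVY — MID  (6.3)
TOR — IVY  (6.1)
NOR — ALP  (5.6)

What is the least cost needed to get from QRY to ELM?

$5.2

Shortest distances from QRY:
QRY: 0
MID: 1.6  (via QRY)
NOR: 4.5  (via QRY)
ELM: 5.2  (via QRY)
Shortest route: QRY–ELM = $5.2.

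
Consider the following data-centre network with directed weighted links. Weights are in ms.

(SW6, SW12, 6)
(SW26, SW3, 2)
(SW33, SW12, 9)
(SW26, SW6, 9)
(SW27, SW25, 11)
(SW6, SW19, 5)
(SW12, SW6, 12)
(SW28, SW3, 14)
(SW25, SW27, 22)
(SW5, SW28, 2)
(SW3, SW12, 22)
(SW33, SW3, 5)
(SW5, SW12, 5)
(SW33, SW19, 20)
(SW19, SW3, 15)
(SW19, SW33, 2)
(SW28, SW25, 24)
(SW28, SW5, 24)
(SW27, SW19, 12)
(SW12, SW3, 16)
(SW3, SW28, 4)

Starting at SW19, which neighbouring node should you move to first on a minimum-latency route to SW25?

Enumerating some paths:
SW19–SW3–SW28–SW25: 15+4+24 = 43
SW19–SW33–SW3–SW28–SW25: 2+5+4+24 = 35
Cheapest is SW19–SW33–SW3–SW28–SW25 at 35 ms.
So from SW19 the first move is to SW33.

SW33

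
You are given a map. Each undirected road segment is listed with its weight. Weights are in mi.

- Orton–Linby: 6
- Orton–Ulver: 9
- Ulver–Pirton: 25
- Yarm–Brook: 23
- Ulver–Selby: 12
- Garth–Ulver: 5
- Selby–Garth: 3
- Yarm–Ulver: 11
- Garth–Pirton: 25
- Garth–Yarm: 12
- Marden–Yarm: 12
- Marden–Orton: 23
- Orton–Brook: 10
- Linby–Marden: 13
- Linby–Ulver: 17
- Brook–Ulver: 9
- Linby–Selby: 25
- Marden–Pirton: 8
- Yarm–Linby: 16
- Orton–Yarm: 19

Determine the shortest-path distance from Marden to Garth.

24 mi

Candidate routes:
Marden–Yarm–Garth: 12+12 = 24
Marden–Yarm–Ulver–Garth: 12+11+5 = 28
The minimum is 24 mi via Marden–Yarm–Garth.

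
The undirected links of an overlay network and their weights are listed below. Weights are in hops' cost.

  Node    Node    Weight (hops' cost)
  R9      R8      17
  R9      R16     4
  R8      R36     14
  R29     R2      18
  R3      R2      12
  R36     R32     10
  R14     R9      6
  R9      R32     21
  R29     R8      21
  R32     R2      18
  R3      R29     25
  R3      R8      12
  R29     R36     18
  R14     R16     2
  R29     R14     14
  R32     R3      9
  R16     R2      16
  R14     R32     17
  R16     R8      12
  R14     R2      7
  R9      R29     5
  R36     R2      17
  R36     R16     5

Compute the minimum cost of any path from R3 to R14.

19 hops' cost

Shortest distances from R3:
R3: 0
R32: 9  (via R3)
R2: 12  (via R3)
R8: 12  (via R3)
R14: 19  (via R2)
Shortest route: R3 → R2 → R14 = 19 hops' cost.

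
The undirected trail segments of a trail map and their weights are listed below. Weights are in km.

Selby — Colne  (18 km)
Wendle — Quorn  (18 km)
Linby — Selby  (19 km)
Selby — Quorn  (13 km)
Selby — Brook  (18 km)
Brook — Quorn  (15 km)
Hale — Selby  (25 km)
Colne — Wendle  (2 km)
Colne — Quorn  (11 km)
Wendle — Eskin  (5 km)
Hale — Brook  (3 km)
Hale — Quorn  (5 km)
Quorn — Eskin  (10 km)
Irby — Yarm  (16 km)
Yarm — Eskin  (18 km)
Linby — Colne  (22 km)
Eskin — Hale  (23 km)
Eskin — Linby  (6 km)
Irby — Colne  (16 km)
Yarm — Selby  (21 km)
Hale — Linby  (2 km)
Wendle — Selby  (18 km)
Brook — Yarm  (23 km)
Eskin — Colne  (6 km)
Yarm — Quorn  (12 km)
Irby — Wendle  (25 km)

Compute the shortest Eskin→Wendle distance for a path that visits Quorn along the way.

Best Eskin to Quorn: Eskin → Quorn costing 10
Shortest Quorn→Wendle: Quorn → Colne → Wendle = 13
Total via Quorn: 10 + 13 = 23 km.

23 km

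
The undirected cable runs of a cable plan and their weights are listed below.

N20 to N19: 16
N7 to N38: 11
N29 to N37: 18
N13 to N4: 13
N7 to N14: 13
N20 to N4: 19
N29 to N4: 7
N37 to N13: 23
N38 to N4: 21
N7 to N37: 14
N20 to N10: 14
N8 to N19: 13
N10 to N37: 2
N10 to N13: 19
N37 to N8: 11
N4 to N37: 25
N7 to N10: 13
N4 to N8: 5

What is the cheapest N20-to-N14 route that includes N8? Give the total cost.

Best N20 to N8: N20–N4–N8 costing 24
Shortest N8→N14: N8–N37–N7–N14 = 38
Total via N8: 24 + 38 = 62.

62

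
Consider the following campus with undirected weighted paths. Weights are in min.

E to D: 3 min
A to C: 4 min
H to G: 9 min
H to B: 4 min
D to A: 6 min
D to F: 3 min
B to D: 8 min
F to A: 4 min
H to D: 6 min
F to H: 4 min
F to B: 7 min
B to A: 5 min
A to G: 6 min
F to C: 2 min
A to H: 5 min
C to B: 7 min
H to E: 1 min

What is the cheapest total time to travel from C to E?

Candidate routes:
C → A → H → E: 4+5+1 = 10
C → F → D → E: 2+3+3 = 8
C → F → H → E: 2+4+1 = 7
C → B → H → E: 7+4+1 = 12
The minimum is 7 min via C → F → H → E.

7 min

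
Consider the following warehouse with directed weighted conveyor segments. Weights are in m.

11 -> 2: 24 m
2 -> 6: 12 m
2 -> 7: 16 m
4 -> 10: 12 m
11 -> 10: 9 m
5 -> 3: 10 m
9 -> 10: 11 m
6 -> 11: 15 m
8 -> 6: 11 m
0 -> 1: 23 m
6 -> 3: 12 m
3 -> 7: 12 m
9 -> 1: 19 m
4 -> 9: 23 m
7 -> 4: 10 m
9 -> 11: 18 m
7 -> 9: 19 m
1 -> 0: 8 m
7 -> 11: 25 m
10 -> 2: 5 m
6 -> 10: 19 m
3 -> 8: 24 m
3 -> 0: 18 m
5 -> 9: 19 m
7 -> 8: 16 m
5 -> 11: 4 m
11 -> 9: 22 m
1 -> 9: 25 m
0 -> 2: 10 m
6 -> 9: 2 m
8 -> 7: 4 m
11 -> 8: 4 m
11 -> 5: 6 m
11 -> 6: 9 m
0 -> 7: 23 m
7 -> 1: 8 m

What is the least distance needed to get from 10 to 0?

Compare a few routes:
10 → 2 → 6 → 3 → 0: 5+12+12+18 = 47
10 → 2 → 6 → 9 → 1 → 0: 5+12+2+19+8 = 46
10 → 2 → 7 → 1 → 0: 5+16+8+8 = 37
The minimum is 37 m via 10 → 2 → 7 → 1 → 0.

37 m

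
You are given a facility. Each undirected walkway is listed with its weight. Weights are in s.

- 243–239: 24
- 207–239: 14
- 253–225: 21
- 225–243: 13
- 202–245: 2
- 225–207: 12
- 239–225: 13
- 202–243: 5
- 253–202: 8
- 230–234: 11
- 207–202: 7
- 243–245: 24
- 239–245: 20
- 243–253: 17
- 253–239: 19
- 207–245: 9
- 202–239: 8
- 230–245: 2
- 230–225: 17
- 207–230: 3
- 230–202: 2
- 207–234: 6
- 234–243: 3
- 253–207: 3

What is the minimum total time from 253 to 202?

Settle nodes by increasing distance from 253:
253: 0
207: 3  (via 253)
230: 6  (via 207)
202: 8  (via 253)
Shortest route: 253–202 = 8 s.

8 s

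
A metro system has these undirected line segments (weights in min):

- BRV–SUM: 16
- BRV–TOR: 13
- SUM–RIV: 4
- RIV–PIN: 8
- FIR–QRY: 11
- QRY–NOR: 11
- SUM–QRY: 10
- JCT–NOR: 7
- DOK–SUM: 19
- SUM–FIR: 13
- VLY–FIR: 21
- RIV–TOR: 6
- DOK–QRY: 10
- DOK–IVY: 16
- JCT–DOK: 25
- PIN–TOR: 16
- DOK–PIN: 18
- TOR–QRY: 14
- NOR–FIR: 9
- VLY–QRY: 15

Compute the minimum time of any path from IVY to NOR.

37 min

Candidate routes:
IVY–DOK–QRY–NOR: 16+10+11 = 37
IVY–DOK–JCT–NOR: 16+25+7 = 48
IVY–DOK–QRY–FIR–NOR: 16+10+11+9 = 46
Cheapest is IVY–DOK–QRY–NOR at 37 min.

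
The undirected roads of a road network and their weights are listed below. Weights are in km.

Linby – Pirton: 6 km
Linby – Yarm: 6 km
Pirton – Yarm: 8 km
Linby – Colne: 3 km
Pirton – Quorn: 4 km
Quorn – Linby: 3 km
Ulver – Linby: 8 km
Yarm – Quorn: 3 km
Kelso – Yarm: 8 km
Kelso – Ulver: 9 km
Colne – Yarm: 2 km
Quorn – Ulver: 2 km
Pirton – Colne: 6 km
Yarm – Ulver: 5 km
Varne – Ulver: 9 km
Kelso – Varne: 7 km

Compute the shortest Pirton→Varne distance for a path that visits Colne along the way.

Best Pirton to Colne: Pirton–Colne costing 6
Shortest Colne→Varne: Colne–Yarm–Ulver–Varne = 16
Total via Colne: 6 + 16 = 22 km.

22 km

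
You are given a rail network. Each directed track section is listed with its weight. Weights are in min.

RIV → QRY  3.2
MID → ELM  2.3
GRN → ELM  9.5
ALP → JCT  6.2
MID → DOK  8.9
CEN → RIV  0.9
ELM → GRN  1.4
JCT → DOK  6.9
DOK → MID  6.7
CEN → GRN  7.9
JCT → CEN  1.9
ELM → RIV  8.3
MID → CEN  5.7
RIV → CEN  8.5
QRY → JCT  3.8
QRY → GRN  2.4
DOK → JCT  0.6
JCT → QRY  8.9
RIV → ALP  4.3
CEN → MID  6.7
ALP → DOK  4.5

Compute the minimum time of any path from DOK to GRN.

Settle nodes by increasing distance from DOK:
DOK: 0
JCT: 0.6  (via DOK)
CEN: 2.5  (via JCT)
RIV: 3.4  (via CEN)
QRY: 6.6  (via RIV)
MID: 6.7  (via DOK)
ALP: 7.7  (via RIV)
GRN: 9  (via QRY)
Shortest route: DOK–JCT–CEN–RIV–QRY–GRN = 9 min.

9 min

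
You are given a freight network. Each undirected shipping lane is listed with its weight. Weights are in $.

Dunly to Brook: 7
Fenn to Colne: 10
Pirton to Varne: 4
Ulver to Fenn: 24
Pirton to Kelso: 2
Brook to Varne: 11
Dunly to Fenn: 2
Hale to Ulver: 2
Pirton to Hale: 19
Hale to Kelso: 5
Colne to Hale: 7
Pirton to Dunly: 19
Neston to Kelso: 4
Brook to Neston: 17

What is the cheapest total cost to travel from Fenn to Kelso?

$22

Candidate routes:
Fenn - Dunly - Brook - Varne - Pirton - Kelso: 2+7+11+4+2 = 26
Fenn - Dunly - Pirton - Kelso: 2+19+2 = 23
Fenn - Colne - Hale - Kelso: 10+7+5 = 22
Cheapest is Fenn - Colne - Hale - Kelso at $22.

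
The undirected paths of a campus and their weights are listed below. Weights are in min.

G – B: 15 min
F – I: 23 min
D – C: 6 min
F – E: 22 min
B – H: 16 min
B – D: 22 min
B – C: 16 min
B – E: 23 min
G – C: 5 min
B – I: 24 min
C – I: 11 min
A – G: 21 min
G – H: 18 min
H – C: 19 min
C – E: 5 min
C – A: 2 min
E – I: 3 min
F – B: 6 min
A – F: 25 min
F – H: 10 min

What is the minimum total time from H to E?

24 min

Candidate routes:
H–F–E: 10+22 = 32
H–G–C–E: 18+5+5 = 28
H–C–E: 19+5 = 24
The minimum is 24 min via H–C–E.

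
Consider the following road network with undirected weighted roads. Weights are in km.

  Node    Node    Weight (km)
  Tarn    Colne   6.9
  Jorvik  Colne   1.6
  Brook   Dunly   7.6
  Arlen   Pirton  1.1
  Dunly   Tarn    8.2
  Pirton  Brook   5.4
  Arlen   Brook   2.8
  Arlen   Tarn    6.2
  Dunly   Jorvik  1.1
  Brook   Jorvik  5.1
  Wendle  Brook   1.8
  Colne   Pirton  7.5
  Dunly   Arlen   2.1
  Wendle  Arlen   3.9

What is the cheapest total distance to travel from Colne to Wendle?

Enumerating some paths:
Colne–Jorvik–Dunly–Arlen–Wendle: 1.6+1.1+2.1+3.9 = 8.7
Colne–Jorvik–Brook–Wendle: 1.6+5.1+1.8 = 8.5
The minimum is 8.5 km via Colne–Jorvik–Brook–Wendle.

8.5 km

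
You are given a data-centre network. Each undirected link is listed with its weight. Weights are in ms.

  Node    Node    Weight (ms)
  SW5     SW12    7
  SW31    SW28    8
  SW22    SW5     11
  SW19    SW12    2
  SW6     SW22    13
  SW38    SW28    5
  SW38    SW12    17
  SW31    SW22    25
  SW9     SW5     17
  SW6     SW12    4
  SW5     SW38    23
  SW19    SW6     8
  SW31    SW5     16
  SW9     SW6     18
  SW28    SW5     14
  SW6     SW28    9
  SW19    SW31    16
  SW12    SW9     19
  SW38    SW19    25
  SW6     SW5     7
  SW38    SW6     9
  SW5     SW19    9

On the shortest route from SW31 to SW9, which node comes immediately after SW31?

Candidate routes:
SW31–SW28–SW6–SW9: 8+9+18 = 35
SW31–SW5–SW9: 16+17 = 33
Cheapest is SW31–SW5–SW9 at 33 ms.
So from SW31 the first move is to SW5.

SW5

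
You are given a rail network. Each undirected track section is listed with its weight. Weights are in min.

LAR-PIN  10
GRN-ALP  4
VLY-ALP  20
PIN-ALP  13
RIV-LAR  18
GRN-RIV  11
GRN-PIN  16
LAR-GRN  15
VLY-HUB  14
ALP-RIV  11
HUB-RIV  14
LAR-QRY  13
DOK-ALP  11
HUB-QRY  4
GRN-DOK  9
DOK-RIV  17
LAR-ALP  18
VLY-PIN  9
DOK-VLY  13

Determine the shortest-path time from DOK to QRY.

31 min

Running Dijkstra from DOK:
DOK: 0
GRN: 9  (via DOK)
ALP: 11  (via DOK)
VLY: 13  (via DOK)
RIV: 17  (via DOK)
PIN: 22  (via VLY)
LAR: 24  (via GRN)
HUB: 27  (via VLY)
QRY: 31  (via HUB)
Shortest route: DOK–VLY–HUB–QRY = 31 min.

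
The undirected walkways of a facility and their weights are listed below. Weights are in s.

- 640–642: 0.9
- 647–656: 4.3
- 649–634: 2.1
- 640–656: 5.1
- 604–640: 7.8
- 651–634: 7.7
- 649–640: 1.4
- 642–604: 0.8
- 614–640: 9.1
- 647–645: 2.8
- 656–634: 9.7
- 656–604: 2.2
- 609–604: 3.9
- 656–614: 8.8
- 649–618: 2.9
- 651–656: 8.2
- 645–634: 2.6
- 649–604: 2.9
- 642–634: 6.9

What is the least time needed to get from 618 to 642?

Settle nodes by increasing distance from 618:
618: 0
649: 2.9  (via 618)
640: 4.3  (via 649)
634: 5  (via 649)
642: 5.2  (via 640)
Shortest route: 618 → 649 → 640 → 642 = 5.2 s.

5.2 s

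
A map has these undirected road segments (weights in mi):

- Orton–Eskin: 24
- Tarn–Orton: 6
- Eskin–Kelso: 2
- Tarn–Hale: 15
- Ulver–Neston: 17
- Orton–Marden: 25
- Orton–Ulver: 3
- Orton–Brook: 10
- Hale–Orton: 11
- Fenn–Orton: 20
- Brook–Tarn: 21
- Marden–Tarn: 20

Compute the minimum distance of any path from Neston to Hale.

Running Dijkstra from Neston:
Neston: 0
Ulver: 17  (via Neston)
Orton: 20  (via Ulver)
Tarn: 26  (via Orton)
Brook: 30  (via Orton)
Hale: 31  (via Orton)
Shortest route: Neston → Ulver → Orton → Hale = 31 mi.

31 mi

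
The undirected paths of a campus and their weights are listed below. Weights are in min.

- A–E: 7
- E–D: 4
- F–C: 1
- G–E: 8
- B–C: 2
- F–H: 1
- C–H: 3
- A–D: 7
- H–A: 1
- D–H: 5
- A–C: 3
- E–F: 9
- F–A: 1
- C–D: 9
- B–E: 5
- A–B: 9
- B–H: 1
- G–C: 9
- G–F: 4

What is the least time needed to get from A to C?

2 min

Shortest distances from A:
A: 0
F: 1  (via A)
H: 1  (via A)
B: 2  (via H)
C: 2  (via F)
Shortest route: A → F → C = 2 min.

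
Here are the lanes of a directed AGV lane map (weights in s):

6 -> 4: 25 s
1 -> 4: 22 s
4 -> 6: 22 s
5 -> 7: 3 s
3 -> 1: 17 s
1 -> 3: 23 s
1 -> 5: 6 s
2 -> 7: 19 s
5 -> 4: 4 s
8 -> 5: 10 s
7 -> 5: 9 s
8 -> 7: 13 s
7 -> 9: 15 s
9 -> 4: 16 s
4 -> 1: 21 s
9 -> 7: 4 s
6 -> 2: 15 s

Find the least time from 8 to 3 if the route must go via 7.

70 s

Best 8 to 7: 8–7 costing 13
Best 7 to 3: 7–5–4–1–3 costing 57
Total via 7: 13 + 57 = 70 s.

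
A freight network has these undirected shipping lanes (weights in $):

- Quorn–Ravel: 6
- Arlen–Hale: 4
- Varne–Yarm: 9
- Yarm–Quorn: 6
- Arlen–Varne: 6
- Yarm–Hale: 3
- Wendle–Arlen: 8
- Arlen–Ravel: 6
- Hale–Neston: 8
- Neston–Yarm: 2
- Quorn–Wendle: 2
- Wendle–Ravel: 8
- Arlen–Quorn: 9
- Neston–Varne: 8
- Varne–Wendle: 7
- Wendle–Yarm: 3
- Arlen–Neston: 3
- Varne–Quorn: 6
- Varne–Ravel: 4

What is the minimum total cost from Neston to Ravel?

Compare a few routes:
Neston → Arlen → Ravel: 3+6 = 9
Neston → Varne → Ravel: 8+4 = 12
Neston → Yarm → Wendle → Ravel: 2+3+8 = 13
The minimum is $9 via Neston → Arlen → Ravel.

$9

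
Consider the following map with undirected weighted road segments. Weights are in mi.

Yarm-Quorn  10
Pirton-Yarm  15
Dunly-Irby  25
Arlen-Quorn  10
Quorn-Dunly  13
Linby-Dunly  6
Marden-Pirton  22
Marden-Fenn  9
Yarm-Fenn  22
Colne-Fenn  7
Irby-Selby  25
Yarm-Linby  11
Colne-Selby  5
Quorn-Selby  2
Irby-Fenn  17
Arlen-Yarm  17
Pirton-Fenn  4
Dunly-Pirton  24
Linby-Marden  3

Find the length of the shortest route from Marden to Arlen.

Shortest distances from Marden:
Marden: 0
Linby: 3  (via Marden)
Dunly: 9  (via Linby)
Fenn: 9  (via Marden)
Pirton: 13  (via Fenn)
Yarm: 14  (via Linby)
Colne: 16  (via Fenn)
Selby: 21  (via Colne)
Quorn: 22  (via Dunly)
Irby: 26  (via Fenn)
Arlen: 31  (via Yarm)
Shortest route: Marden–Linby–Yarm–Arlen = 31 mi.

31 mi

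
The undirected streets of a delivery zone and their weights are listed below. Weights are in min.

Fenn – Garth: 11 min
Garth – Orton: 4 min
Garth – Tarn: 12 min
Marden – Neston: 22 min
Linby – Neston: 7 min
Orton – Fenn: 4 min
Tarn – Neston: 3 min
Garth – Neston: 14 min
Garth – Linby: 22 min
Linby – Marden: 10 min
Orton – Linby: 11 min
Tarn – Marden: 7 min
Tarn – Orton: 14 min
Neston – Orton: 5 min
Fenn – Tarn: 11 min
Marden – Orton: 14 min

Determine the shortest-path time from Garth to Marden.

Settle nodes by increasing distance from Garth:
Garth: 0
Orton: 4  (via Garth)
Fenn: 8  (via Orton)
Neston: 9  (via Orton)
Tarn: 12  (via Garth)
Linby: 15  (via Orton)
Marden: 18  (via Orton)
Shortest route: Garth → Orton → Marden = 18 min.

18 min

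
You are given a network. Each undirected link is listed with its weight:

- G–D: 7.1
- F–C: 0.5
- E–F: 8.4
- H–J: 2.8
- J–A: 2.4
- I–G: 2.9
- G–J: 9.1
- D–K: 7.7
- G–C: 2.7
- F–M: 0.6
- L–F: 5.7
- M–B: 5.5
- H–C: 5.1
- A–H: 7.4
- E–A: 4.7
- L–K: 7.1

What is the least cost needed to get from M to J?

Enumerating some paths:
M - F - C - G - J: 0.6+0.5+2.7+9.1 = 12.9
M - F - C - H - J: 0.6+0.5+5.1+2.8 = 9
M - F - C - H - A - J: 0.6+0.5+5.1+7.4+2.4 = 16
The minimum is 9 via M - F - C - H - J.

9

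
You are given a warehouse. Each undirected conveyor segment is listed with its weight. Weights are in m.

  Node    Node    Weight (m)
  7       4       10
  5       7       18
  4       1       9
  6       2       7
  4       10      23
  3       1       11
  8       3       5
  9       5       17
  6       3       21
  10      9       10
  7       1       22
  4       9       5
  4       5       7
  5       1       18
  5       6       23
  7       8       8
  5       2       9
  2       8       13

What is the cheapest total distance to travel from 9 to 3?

25 m

Candidate routes:
9–4–1–3: 5+9+11 = 25
9–4–7–8–3: 5+10+8+5 = 28
9–4–5–2–8–3: 5+7+9+13+5 = 39
The minimum is 25 m via 9–4–1–3.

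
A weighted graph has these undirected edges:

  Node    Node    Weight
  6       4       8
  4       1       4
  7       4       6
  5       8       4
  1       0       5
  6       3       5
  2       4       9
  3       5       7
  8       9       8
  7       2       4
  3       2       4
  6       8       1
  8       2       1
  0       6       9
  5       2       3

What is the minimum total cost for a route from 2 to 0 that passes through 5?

17

Shortest 2→5: 2 → 5 = 3
Best 5 to 0: 5 → 8 → 6 → 0 costing 14
Total via 5: 3 + 14 = 17.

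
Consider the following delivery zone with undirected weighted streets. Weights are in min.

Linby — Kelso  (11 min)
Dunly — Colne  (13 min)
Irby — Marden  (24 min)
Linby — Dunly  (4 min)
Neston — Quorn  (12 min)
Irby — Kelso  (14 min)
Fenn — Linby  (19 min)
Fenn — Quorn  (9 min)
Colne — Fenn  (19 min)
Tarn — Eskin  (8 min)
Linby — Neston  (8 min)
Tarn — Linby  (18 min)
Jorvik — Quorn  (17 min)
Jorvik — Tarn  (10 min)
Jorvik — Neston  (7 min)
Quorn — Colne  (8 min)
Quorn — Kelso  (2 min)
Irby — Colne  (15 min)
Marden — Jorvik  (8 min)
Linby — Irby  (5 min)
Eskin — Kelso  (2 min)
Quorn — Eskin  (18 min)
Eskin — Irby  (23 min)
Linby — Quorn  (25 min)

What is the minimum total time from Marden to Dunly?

27 min

Candidate routes:
Marden–Irby–Linby–Dunly: 24+5+4 = 33
Marden–Jorvik–Neston–Linby–Dunly: 8+7+8+4 = 27
Marden–Jorvik–Tarn–Linby–Dunly: 8+10+18+4 = 40
Cheapest is Marden–Jorvik–Neston–Linby–Dunly at 27 min.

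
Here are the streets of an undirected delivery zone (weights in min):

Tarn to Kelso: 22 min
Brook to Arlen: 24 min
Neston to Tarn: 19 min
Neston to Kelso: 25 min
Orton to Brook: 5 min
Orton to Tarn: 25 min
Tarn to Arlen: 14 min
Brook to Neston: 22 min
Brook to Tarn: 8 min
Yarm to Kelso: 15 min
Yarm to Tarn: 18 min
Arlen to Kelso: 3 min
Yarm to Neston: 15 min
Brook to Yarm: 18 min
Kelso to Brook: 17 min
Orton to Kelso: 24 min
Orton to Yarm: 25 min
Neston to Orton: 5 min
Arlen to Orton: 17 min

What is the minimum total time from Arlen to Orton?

Settle nodes by increasing distance from Arlen:
Arlen: 0
Kelso: 3  (via Arlen)
Tarn: 14  (via Arlen)
Orton: 17  (via Arlen)
Shortest route: Arlen–Orton = 17 min.

17 min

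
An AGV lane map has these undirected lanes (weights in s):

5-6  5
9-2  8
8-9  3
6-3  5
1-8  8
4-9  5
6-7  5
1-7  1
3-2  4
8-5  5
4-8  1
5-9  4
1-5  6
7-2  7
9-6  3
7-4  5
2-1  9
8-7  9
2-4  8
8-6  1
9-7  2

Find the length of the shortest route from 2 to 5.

12 s

Settle nodes by increasing distance from 2:
2: 0
3: 4  (via 2)
7: 7  (via 2)
1: 8  (via 7)
4: 8  (via 2)
9: 8  (via 2)
6: 9  (via 3)
8: 9  (via 4)
5: 12  (via 9)
Shortest route: 2–9–5 = 12 s.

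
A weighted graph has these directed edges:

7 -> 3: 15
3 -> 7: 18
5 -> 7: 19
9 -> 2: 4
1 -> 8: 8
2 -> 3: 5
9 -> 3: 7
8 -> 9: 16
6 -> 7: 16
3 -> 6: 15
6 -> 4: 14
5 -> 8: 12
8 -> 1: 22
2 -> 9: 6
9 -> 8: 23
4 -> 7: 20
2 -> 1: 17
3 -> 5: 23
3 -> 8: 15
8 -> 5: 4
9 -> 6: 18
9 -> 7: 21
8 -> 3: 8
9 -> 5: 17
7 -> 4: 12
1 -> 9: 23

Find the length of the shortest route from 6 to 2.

66

Running Dijkstra from 6:
6: 0
4: 14  (via 6)
7: 16  (via 6)
3: 31  (via 7)
8: 46  (via 3)
5: 50  (via 8)
9: 62  (via 8)
2: 66  (via 9)
Shortest route: 6 → 7 → 3 → 8 → 9 → 2 = 66.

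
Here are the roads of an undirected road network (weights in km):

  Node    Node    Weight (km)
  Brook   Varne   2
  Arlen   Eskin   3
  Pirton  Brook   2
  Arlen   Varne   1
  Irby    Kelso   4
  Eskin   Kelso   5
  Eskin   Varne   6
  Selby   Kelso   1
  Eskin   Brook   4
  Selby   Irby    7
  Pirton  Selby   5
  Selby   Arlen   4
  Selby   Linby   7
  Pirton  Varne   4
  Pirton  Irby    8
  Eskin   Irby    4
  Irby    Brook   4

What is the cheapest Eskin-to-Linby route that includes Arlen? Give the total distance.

14 km

Shortest Eskin→Arlen: Eskin → Arlen = 3
Shortest Arlen→Linby: Arlen → Selby → Linby = 11
Total via Arlen: 3 + 11 = 14 km.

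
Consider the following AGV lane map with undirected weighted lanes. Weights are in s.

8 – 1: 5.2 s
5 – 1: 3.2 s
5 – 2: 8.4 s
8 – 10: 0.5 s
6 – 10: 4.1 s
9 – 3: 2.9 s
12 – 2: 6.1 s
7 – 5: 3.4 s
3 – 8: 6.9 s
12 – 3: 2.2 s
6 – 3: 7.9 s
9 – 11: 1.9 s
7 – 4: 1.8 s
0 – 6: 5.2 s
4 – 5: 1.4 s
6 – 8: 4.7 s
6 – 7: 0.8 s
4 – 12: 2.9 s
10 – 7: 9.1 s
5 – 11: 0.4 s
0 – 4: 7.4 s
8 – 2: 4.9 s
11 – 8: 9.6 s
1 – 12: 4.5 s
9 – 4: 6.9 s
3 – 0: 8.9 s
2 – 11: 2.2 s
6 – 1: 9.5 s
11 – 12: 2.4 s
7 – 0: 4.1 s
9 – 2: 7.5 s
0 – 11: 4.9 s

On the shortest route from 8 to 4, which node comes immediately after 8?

Compare a few routes:
8 - 6 - 7 - 4: 4.7+0.8+1.8 = 7.3
8 - 10 - 6 - 7 - 4: 0.5+4.1+0.8+1.8 = 7.2
8 - 2 - 11 - 5 - 4: 4.9+2.2+0.4+1.4 = 8.9
8 - 1 - 5 - 4: 5.2+3.2+1.4 = 9.8
Cheapest is 8 - 10 - 6 - 7 - 4 at 7.2 s.
So from 8 the first move is to 10.

10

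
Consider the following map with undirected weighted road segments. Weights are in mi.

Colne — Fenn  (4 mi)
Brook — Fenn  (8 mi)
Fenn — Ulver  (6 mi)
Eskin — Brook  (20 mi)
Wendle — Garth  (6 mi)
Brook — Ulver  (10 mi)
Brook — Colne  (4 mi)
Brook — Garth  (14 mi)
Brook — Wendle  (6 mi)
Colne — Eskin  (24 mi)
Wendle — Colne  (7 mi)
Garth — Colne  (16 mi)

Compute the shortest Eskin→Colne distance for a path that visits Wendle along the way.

Best Eskin to Wendle: Eskin → Brook → Wendle costing 26
Shortest Wendle→Colne: Wendle → Colne = 7
Total via Wendle: 26 + 7 = 33 mi.

33 mi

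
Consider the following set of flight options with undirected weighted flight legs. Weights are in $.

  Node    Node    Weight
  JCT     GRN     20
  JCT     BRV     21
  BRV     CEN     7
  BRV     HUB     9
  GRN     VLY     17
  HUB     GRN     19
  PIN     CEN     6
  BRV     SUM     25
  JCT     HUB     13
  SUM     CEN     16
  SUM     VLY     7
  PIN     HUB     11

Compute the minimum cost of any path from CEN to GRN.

$35

Settle nodes by increasing distance from CEN:
CEN: 0
PIN: 6  (via CEN)
BRV: 7  (via CEN)
SUM: 16  (via CEN)
HUB: 16  (via BRV)
VLY: 23  (via SUM)
JCT: 28  (via BRV)
GRN: 35  (via HUB)
Shortest route: CEN–BRV–HUB–GRN = $35.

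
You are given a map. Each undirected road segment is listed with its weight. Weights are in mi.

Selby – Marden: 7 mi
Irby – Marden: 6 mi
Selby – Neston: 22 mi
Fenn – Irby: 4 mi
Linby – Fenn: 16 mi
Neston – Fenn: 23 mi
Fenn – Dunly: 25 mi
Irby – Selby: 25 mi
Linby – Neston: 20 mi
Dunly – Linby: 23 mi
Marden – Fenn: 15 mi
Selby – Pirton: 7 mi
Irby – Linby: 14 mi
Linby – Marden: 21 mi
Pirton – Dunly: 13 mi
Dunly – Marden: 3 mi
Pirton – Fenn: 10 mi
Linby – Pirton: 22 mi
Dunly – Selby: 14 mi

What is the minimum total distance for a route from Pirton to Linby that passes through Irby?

28 mi

Shortest Pirton→Irby: Pirton–Fenn–Irby = 14
Shortest Irby→Linby: Irby–Linby = 14
Total via Irby: 14 + 14 = 28 mi.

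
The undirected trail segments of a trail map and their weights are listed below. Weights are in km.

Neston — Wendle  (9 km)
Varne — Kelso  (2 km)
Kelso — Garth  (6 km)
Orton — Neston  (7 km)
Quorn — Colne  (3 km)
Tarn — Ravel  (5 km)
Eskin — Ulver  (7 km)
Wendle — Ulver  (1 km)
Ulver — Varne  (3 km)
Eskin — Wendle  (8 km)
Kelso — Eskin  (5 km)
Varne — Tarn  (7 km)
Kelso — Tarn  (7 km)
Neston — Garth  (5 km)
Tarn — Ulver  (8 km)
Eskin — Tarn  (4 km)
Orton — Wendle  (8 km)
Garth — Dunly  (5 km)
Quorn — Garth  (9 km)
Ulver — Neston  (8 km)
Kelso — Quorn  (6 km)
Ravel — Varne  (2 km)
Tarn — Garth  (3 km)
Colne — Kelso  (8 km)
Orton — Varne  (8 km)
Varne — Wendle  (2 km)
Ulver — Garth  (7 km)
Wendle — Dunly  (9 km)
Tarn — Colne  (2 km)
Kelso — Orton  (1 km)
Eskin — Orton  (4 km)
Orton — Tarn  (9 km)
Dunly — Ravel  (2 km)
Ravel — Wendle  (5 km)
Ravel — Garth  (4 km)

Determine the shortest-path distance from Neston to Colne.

10 km

Candidate routes:
Neston → Garth → Tarn → Colne: 5+3+2 = 10
Neston → Garth → Ravel → Tarn → Colne: 5+4+5+2 = 16
Neston → Orton → Kelso → Colne: 7+1+8 = 16
The minimum is 10 km via Neston → Garth → Tarn → Colne.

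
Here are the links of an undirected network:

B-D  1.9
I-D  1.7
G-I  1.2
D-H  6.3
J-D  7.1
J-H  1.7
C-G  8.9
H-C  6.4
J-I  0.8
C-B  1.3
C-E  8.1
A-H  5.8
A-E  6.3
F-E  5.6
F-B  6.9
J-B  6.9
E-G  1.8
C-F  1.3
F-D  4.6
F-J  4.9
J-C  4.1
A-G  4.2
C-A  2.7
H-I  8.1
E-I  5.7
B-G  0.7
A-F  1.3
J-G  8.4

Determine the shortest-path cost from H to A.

Running Dijkstra from H:
H: 0
J: 1.7  (via H)
I: 2.5  (via J)
G: 3.7  (via I)
D: 4.2  (via I)
B: 4.4  (via G)
E: 5.5  (via G)
C: 5.7  (via B)
A: 5.8  (via H)
Shortest route: H → A = 5.8.

5.8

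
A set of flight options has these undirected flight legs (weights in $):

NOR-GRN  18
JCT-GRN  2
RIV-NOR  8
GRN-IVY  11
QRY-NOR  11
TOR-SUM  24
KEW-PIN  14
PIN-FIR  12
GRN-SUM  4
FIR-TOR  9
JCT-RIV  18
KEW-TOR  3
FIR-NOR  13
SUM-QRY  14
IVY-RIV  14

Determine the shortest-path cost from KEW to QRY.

$36

Shortest distances from KEW:
KEW: 0
TOR: 3  (via KEW)
FIR: 12  (via TOR)
PIN: 14  (via KEW)
NOR: 25  (via FIR)
SUM: 27  (via TOR)
GRN: 31  (via SUM)
JCT: 33  (via GRN)
RIV: 33  (via NOR)
QRY: 36  (via NOR)
Shortest route: KEW → TOR → FIR → NOR → QRY = $36.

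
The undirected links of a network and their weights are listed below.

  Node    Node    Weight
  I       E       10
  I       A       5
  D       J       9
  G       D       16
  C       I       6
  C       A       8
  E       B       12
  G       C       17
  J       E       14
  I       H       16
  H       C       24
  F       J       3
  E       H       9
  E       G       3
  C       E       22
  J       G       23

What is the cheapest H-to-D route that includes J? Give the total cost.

32

Best H to J: H → E → J costing 23
Best J to D: J → D costing 9
Total via J: 23 + 9 = 32.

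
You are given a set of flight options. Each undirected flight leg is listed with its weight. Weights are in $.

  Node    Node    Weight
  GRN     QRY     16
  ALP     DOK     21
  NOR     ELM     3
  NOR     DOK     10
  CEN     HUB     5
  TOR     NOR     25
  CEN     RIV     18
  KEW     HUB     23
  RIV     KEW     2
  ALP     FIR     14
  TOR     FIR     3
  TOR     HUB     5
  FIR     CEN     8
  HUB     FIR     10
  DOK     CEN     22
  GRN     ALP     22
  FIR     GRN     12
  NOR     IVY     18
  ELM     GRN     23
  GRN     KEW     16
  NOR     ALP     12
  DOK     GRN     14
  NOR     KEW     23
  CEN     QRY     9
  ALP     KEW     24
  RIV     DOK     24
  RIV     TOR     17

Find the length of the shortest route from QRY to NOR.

Candidate routes:
QRY - CEN - FIR - ALP - NOR: 9+8+14+12 = 43
QRY - GRN - ELM - NOR: 16+23+3 = 42
QRY - CEN - DOK - NOR: 9+22+10 = 41
QRY - GRN - DOK - NOR: 16+14+10 = 40
The minimum is $40 via QRY - GRN - DOK - NOR.

$40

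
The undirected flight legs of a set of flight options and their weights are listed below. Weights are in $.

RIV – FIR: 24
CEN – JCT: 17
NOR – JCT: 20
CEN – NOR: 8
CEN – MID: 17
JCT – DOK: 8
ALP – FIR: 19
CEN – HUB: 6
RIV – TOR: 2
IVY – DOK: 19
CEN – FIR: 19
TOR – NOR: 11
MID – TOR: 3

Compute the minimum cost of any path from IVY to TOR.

Shortest distances from IVY:
IVY: 0
DOK: 19  (via IVY)
JCT: 27  (via DOK)
CEN: 44  (via JCT)
NOR: 47  (via JCT)
HUB: 50  (via CEN)
TOR: 58  (via NOR)
Shortest route: IVY–DOK–JCT–NOR–TOR = $58.

$58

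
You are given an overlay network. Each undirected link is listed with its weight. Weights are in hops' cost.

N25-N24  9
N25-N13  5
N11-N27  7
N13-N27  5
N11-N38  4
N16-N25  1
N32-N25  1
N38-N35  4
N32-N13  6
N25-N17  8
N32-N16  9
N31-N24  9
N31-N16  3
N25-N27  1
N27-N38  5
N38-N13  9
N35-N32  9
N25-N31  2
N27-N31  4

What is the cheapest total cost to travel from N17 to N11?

Candidate routes:
N17 → N25 → N27 → N38 → N11: 8+1+5+4 = 18
N17 → N25 → N27 → N11: 8+1+7 = 16
Cheapest is N17 → N25 → N27 → N11 at 16 hops' cost.

16 hops' cost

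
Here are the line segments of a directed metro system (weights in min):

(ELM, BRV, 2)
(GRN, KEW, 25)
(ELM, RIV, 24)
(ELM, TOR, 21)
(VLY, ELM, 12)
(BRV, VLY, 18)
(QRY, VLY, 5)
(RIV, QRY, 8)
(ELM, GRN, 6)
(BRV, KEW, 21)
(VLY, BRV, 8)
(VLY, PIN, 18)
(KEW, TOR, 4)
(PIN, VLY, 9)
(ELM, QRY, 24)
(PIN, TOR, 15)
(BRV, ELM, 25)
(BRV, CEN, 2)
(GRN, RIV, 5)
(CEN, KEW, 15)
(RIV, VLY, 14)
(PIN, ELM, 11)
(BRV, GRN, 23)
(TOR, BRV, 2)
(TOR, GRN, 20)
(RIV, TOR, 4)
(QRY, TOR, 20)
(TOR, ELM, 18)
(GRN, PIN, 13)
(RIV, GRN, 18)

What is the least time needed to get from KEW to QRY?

Enumerating some paths:
KEW–TOR–ELM–GRN–RIV–QRY: 4+18+6+5+8 = 41
KEW–TOR–BRV–GRN–RIV–QRY: 4+2+23+5+8 = 42
KEW–TOR–GRN–RIV–QRY: 4+20+5+8 = 37
The minimum is 37 min via KEW–TOR–GRN–RIV–QRY.

37 min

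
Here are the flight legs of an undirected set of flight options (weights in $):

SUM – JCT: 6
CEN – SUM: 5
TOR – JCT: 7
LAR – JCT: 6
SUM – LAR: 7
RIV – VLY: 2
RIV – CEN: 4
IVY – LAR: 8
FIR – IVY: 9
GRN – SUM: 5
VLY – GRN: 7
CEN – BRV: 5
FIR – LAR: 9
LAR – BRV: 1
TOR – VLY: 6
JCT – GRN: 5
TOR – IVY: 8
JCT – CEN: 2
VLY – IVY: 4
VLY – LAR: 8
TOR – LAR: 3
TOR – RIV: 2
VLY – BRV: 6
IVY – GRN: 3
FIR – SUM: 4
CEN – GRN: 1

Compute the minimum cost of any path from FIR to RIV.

$13

Settle nodes by increasing distance from FIR:
FIR: 0
SUM: 4  (via FIR)
GRN: 9  (via SUM)
LAR: 9  (via FIR)
CEN: 9  (via SUM)
IVY: 9  (via FIR)
JCT: 10  (via SUM)
BRV: 10  (via LAR)
TOR: 12  (via LAR)
VLY: 13  (via IVY)
RIV: 13  (via CEN)
Shortest route: FIR–SUM–CEN–RIV = $13.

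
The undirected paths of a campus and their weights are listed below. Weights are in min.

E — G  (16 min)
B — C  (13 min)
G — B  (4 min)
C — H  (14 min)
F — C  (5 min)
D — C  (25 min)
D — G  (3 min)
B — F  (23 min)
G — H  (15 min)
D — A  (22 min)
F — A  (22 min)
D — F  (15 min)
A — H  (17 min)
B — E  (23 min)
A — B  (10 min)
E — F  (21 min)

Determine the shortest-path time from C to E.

26 min

Settle nodes by increasing distance from C:
C: 0
F: 5  (via C)
B: 13  (via C)
H: 14  (via C)
G: 17  (via B)
D: 20  (via F)
A: 23  (via B)
E: 26  (via F)
Shortest route: C → F → E = 26 min.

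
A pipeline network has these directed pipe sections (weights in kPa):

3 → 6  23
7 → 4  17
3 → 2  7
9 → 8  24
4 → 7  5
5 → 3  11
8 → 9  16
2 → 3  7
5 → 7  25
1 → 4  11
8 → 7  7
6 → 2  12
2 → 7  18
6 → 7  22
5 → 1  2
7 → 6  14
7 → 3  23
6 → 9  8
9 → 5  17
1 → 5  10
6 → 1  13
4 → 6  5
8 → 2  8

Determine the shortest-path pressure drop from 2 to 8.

Candidate routes:
2 - 7 - 6 - 9 - 8: 18+14+8+24 = 64
2 - 7 - 3 - 6 - 9 - 8: 18+23+23+8+24 = 96
2 - 3 - 6 - 9 - 8: 7+23+8+24 = 62
2 - 7 - 4 - 6 - 9 - 8: 18+17+5+8+24 = 72
The minimum is 62 kPa via 2 - 3 - 6 - 9 - 8.

62 kPa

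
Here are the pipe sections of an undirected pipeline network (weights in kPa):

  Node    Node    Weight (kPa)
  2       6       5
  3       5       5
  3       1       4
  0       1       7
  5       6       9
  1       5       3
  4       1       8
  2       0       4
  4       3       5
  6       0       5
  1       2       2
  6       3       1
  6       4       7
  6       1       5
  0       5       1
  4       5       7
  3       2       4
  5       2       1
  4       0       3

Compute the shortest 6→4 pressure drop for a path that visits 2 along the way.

Shortest 6→2: 6–2 = 5
Shortest 2→4: 2–5–0–4 = 5
Total via 2: 5 + 5 = 10 kPa.

10 kPa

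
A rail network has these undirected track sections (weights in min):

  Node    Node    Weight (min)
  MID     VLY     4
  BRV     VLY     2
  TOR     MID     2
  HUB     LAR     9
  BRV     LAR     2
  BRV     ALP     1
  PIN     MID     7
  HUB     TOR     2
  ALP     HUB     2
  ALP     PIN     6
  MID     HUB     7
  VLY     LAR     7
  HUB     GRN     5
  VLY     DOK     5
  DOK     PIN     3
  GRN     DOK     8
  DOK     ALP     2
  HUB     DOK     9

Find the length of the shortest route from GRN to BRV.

8 min

Enumerating some paths:
GRN → DOK → VLY → BRV: 8+5+2 = 15
GRN → HUB → ALP → BRV: 5+2+1 = 8
GRN → DOK → ALP → BRV: 8+2+1 = 11
The minimum is 8 min via GRN → HUB → ALP → BRV.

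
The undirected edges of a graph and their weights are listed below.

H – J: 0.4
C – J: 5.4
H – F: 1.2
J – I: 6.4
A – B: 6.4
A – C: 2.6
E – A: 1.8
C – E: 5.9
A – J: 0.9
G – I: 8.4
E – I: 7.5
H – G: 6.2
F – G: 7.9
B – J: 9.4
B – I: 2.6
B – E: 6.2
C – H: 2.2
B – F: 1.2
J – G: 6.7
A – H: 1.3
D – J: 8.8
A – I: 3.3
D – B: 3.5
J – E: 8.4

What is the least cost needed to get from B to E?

5.5

Candidate routes:
B → F → H → A → E: 1.2+1.2+1.3+1.8 = 5.5
B → E: 6.2 = 6.2
Cheapest is B → F → H → A → E at 5.5.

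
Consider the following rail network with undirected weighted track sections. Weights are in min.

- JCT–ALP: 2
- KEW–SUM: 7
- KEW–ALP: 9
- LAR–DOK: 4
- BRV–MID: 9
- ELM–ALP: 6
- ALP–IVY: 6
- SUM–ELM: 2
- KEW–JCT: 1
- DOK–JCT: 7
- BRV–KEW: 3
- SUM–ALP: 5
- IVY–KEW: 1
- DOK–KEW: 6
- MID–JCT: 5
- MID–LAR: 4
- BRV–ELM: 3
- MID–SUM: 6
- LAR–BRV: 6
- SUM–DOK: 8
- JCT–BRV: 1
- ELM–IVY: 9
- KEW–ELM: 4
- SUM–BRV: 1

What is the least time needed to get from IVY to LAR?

Enumerating some paths:
IVY → KEW → BRV → LAR: 1+3+6 = 10
IVY → KEW → JCT → BRV → LAR: 1+1+1+6 = 9
The minimum is 9 min via IVY → KEW → JCT → BRV → LAR.

9 min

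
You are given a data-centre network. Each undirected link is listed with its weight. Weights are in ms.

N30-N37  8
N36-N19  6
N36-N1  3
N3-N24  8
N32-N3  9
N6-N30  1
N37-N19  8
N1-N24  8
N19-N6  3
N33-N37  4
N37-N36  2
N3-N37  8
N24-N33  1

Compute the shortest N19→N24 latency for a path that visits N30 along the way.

Shortest N19→N30: N19 → N6 → N30 = 4
Shortest N30→N24: N30 → N37 → N33 → N24 = 13
Total via N30: 4 + 13 = 17 ms.

17 ms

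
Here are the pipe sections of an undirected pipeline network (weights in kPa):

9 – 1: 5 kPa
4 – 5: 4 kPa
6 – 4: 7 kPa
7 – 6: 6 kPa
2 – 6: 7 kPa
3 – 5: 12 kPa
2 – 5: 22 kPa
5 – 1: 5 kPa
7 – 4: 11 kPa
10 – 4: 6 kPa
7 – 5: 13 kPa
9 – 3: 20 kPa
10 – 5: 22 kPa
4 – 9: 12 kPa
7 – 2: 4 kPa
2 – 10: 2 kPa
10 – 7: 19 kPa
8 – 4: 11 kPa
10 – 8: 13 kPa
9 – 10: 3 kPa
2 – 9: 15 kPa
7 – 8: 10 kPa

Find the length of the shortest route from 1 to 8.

20 kPa

Settle nodes by increasing distance from 1:
1: 0
5: 5  (via 1)
9: 5  (via 1)
10: 8  (via 9)
4: 9  (via 5)
2: 10  (via 10)
7: 14  (via 2)
6: 16  (via 4)
3: 17  (via 5)
8: 20  (via 4)
Shortest route: 1–5–4–8 = 20 kPa.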